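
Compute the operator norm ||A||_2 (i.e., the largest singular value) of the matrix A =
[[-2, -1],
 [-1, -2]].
||A||_2 = 3 (= sqrt(largest eigenvalue of A^T A))

||A||_2 = sigma_max(A) = sqrt(lambda_max(A^T A)). Form the symmetric matrix M = A^T A =
[[5, 4],
 [4, 5]].
Its characteristic polynomial (trace, determinant of M give the coefficients) is
  p(λ) = det(λ I - M) = λ^2 - 10λ + 9.
For λ^2 - 10λ + 9 the discriminant is 64. It is a perfect square (8^2), so the roots are rational: λ = (10 ± 8)/2 = 9, 1.
So the eigenvalues of A^T A are ≈ 1, 9 (all ≥ 0, as they must be for A^T A). The largest is λ_max = 9, hence ||A||_2 = sqrt(λ_max) = 3.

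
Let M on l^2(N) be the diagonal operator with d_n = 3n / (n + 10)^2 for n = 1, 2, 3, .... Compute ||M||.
||M|| = 3/40 (attained at n = 10)

For M diagonal, ||M|| = sup_n |d_n|. Treat f(x) = 3x / (x + 10)^2 for real x > 0. By the quotient rule, f'(x) = 3(10 - x)/(x + 10)^3, which is positive for x < 10 and negative for x > 10. So f has a unique maximum at x = 10, and since 10 is a positive integer, the supremum over n ≥ 1 is attained at n = 10: d_10 = 3·10/(10 + 10)^2 = 3·10/400 = 3/40. Hence ||M|| = 3/40.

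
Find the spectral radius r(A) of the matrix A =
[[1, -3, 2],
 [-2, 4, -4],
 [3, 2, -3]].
r(A) ≈ 5.3972

The eigenvalues of A are the roots of its characteristic polynomial. With M = A (coefficients from the trace, the sum of principal 2x2 minors, and det A):
  p(λ) = det(λ I - M) = λ^3 - 2λ^2 - 15λ - 18.
No integer candidate from the rational root theorem (±divisors of 18) is a root, so the roots are irrational. The cubic discriminant is Δ = -4644 < 0, so there is one real root and a complex-conjugate pair. p(5) = -18 and p(6) = 36 have opposite signs, so a root lies in (5, 6); Newton's method refines it to λ ≈ 5.3972. Dividing out (λ - (5.3972)) leaves approximately λ^2 + 3.3972λ + 3.3351. For λ^2 + 3.3972λ + 3.3351 the discriminant is -1.7996. It is negative, so the remaining roots are the complex-conjugate pair λ ≈ -1.6986 ± 0.6707i. Their product equals the constant term, so |λ|^2 ≈ 3.3351 and |λ| ≈ 1.8262.
Thus the eigenvalues (to 4 decimals) are 5.3972 (modulus 5.3972); -1.6986 ± 0.6707i (modulus 1.8262). The spectral radius is the largest modulus: r(A) ≈ 5.3972. (Cross-check: r(A) ≤ ||A||_2 ≈ 7.5773; equality holds whenever A is normal, though it can also hold for some non-normal A.)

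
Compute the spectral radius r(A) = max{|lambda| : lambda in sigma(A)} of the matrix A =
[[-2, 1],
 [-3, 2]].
r(A) = 1

The eigenvalues of A are the roots of its characteristic polynomial. With M = A (coefficients from the trace and determinant):
  p(λ) = det(λ I - M) = λ^2 - 1.
For λ^2 - 1 the discriminant is 4. It is a perfect square (2^2), so the roots are rational: λ = (0 ± 2)/2 = 1, -1.
Thus the eigenvalues (to 4 decimals) are 1 (modulus 1); -1 (modulus 1). The spectral radius is the largest modulus: r(A) = 1. (Cross-check: r(A) ≤ ||A||_2 ≈ 4.2361; equality holds whenever A is normal, though it can also hold for some non-normal A.)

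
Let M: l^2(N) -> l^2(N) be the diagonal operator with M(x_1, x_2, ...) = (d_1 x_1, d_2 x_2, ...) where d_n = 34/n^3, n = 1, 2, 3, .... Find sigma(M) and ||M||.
sigma(M) = {34/n^3 : n ≥ 1} ∪ {0}; ||M|| = 34

A bounded diagonal operator on l^2 with diagonal entries d_n has spectrum equal to the closure of {d_n : n ≥ 1}: every d_n is an eigenvalue (with eigenvector e_n), so {d_n} ⊂ sigma(M); the spectrum is closed, so its closure is too; and for lambda not in the closure, (M - lambda I) has bounded inverse (the diagonal entries 1/(d_n - lambda) are bounded). For our sequence d_n = 34/n^3, n = 1, 2, 3, ...:
  - {d_n} = {34/n^3 : n ≥ 1}; the only limit point is 0
  - closure = {34/n^3 : n ≥ 1} ∪ {0}
For the norm: a diagonal operator has ||M|| = sup_n |d_n|. Here d_n = 34/n^3 is positive and decreasing, so sup_n |d_n| = d_1 = 34. So ||M|| = 34.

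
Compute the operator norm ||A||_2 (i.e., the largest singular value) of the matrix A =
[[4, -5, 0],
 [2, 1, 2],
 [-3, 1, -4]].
||A||_2 ≈ 7.3639 (= sqrt(largest eigenvalue of A^T A))

||A||_2 = sigma_max(A) = sqrt(lambda_max(A^T A)). Form the symmetric matrix M = A^T A =
[[29, -21, 16],
 [-21, 27, -2],
 [16, -2, 20]].
Its characteristic polynomial (trace, sum of principal 2x2 minors, determinant of M give the coefficients) is
  p(λ) = det(λ I - M) = λ^3 - 76λ^2 + 1202λ - 1156.
No integer candidate from the rational root theorem (±divisors of 1156) is a root, so the roots are irrational. The cubic discriminant is Δ = 1233516592 > 0, so there are three distinct real roots. p(1) = -29 and p(2) = 952 have opposite signs, so a root lies in (1, 2); Newton's method refines it to λ ≈ 1.0276. p(20) = 484 and p(21) = -169 have opposite signs, so a root lies in (20, 21); Newton's method refines it to λ ≈ 20.7453. p(54) = -400 and p(55) = 1429 have opposite signs, so a root lies in (54, 55); Newton's method refines it to λ ≈ 54.2271. Check (Vieta): the three roots sum to 76, matching tr M = 76.
So the eigenvalues of A^T A are ≈ 1.0276, 20.7453, 54.2271 (all ≥ 0, as they must be for A^T A). The largest is λ_max ≈ 54.2271, hence ||A||_2 = sqrt(λ_max) ≈ 7.3639.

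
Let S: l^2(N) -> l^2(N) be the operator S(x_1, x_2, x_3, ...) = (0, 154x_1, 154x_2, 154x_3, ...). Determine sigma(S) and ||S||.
sigma(S) = closed disk {z in C : |z| ≤ 154}; ||S|| = 154

Note S = 154·U where U is the unit right shift (U x)_k = x_{k-1} (with x_0 := 0); so ||S|| = 154||U|| and sigma(S) = 154·sigma(U). ||S x||^2 = sum_{k≥1} |154x_k|^2 = 23716||x||^2, so ||S|| = 154 and sigma(S) ⊂ {|z| ≤ 154}. For any |lambda| < 154, the equation (S - lambda I) x = 0 forces x_1 = 0, then 154x_k = lambda x_{k+1} ⇒ x = 0, so S has no eigenvalues. But (S - lambda I) is not surjective for |lambda| < 154: solving (S - lambda I) x = e_1 would require x_n proportional to (lambda/154)^(-n), which is not in l^2. So every |lambda| < 154 lies in the residual spectrum. The boundary |lambda| = 154 is in the approximate point spectrum (the spectrum is closed). Hence sigma(S) is the closed disk of radius 154.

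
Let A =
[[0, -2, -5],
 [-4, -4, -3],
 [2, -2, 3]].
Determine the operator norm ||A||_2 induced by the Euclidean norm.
||A||_2 ≈ 7.9347 (= sqrt(largest eigenvalue of A^T A))

||A||_2 = sigma_max(A) = sqrt(lambda_max(A^T A)). Form the symmetric matrix M = A^T A =
[[20, 12, 18],
 [12, 24, 16],
 [18, 16, 43]].
Its characteristic polynomial (trace, sum of principal 2x2 minors, determinant of M give the coefficients) is
  p(λ) = det(λ I - M) = λ^3 - 87λ^2 + 1648λ - 8464.
No integer candidate from the rational root theorem (±divisors of 8464) is a root, so the roots are irrational. The cubic discriminant is Δ = 268520000 > 0, so there are three distinct real roots. p(8) = -336 and p(9) = 50 have opposite signs, so a root lies in (8, 9); Newton's method refines it to λ ≈ 8.8503. p(15) = 56 and p(16) = -272 have opposite signs, so a root lies in (15, 16); Newton's method refines it to λ ≈ 15.1899. p(62) = -2388 and p(63) = 104 have opposite signs, so a root lies in (62, 63); Newton's method refines it to λ ≈ 62.9598. Check (Vieta): the three roots sum to 87, matching tr M = 87.
So the eigenvalues of A^T A are ≈ 8.8503, 15.1899, 62.9598 (all ≥ 0, as they must be for A^T A). The largest is λ_max ≈ 62.9598, hence ||A||_2 = sqrt(λ_max) ≈ 7.9347.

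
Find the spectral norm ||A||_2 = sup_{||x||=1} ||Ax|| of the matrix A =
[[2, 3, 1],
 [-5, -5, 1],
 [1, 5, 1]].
||A||_2 ≈ 9.1287 (= sqrt(largest eigenvalue of A^T A))

||A||_2 = sigma_max(A) = sqrt(lambda_max(A^T A)). Form the symmetric matrix M = A^T A =
[[30, 36, -2],
 [36, 59, 3],
 [-2, 3, 3]].
Its characteristic polynomial (trace, sum of principal 2x2 minors, determinant of M give the coefficients) is
  p(λ) = det(λ I - M) = λ^3 - 92λ^2 + 728λ - 484.
No integer candidate from the rational root theorem (±divisors of 484) is a root, so the roots are irrational. The cubic discriminant is Δ = 2012101200 > 0, so there are three distinct real roots. p(0) = -484 and p(1) = 153 have opposite signs, so a root lies in (0, 1); Newton's method refines it to λ ≈ 0.732. p(7) = 447 and p(8) = -36 have opposite signs, so a root lies in (7, 8); Newton's method refines it to λ ≈ 7.9342. p(83) = -2061 and p(84) = 4220 have opposite signs, so a root lies in (83, 84); Newton's method refines it to λ ≈ 83.3337. Check (Vieta): the three roots sum to 92, matching tr M = 92.
So the eigenvalues of A^T A are ≈ 0.732, 7.9342, 83.3337 (all ≥ 0, as they must be for A^T A). The largest is λ_max ≈ 83.3337, hence ||A||_2 = sqrt(λ_max) ≈ 9.1287.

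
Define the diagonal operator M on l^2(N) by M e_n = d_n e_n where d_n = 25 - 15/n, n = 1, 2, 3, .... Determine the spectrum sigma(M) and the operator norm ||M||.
sigma(M) = {25 - 15/n : n ≥ 1} ∪ {25}; ||M|| = 25

A bounded diagonal operator on l^2 with diagonal entries d_n has spectrum equal to the closure of {d_n : n ≥ 1}: every d_n is an eigenvalue (with eigenvector e_n), so {d_n} ⊂ sigma(M); the spectrum is closed, so its closure is too; and for lambda not in the closure, (M - lambda I) has bounded inverse (the diagonal entries 1/(d_n - lambda) are bounded). For our sequence d_n = 25 - 15/n, n = 1, 2, 3, ...:
  - {d_n} = {25 - 15/n : n ≥ 1}; the only limit point is 25
  - closure = {25 - 15/n : n ≥ 1} ∪ {25}
For the norm: a diagonal operator has ||M|| = sup_n |d_n|. Here d_n = 25 - 15/n increases monotonically from d_1 = 10 toward 25, with all terms in [10, 25); so sup_n |d_n| = 25 (the supremum is the limit, not attained). So ||M|| = 25.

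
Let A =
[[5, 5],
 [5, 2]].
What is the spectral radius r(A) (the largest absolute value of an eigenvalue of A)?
r(A) = (7 + sqrt(109))/2 ≈ 8.7202

The eigenvalues of A are the roots of its characteristic polynomial. With M = A (coefficients from the trace and determinant):
  p(λ) = det(λ I - M) = λ^2 - 7λ - 15.
For λ^2 - 7λ - 15 the discriminant is 109. It is nonnegative but not a perfect square, so the roots are real and irrational: λ = (7 ± sqrt(109))/2 ≈ 8.7202, -1.7202.
Thus the eigenvalues (to 4 decimals) are 8.7202 (modulus 8.7202); -1.7202 (modulus 1.7202). The spectral radius is the largest modulus: r(A) = (7 + sqrt(109))/2 ≈ 8.7202. (Cross-check: r(A) ≤ ||A||_2 ≈ 8.7202; equality holds whenever A is normal, though it can also hold for some non-normal A.)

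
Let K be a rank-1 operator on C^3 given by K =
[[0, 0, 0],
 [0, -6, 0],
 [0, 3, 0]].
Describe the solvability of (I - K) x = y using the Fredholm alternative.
(I - K) is invertible (det(I - K) = 7 ≠ 0), so for every y in C^3 the equation (I - K) x = y has a unique solution.

K has rank 1, so it is an outer product K = u v^T: every row of K is a multiple of one row vector. Reading off the entries, u = (0, 2, -1) and v = (0, -3, 0) (row i of K equals u_i·v^T). A rank-one matrix u v^T satisfies K u = u (v·u) and kills the (2)-dimensional subspace v^⊥, so its characteristic polynomial is lambda^2 (lambda - v·u) with v·u = tr K = -6. Hence the eigenvalues of I - K are 1 (multiplicity 2) and 1 - (-6) = 7, so det(I - K) = 7. (Direct check: I - K =
[[1, 0, 0],
 [0, 7, 0],
 [0, -3, 1]]
has determinant 7.) The finite-dimensional Fredholm alternative says: either (I - K) is invertible, or ker(I - K) ≠ {0} and then range(I - K) = ker((I - K)^*)^⊥, with dim ker(I - K) = dim ker((I - K)^*). Since det(I - K) ≠ 0, 1 is not an eigenvalue of K and ker(I - K) = {0}, so we are in the first case: for every y there is a unique x = (I - K)^(-1) y. Explicitly, by the Sherman–Morrison formula, (I - u v^T)^(-1) = I + u v^T/(1 - v·u), i.e. (I - K)^(-1) = I + K/(7).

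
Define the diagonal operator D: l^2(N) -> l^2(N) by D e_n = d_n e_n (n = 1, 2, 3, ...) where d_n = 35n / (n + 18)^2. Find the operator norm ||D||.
||D|| = 35/72 (attained at n = 18)

For D diagonal, ||D|| = sup_n |d_n|. Treat f(x) = 35x / (x + 18)^2 for real x > 0. By the quotient rule, f'(x) = 35(18 - x)/(x + 18)^3, which is positive for x < 18 and negative for x > 18. So f has a unique maximum at x = 18, and since 18 is a positive integer, the supremum over n ≥ 1 is attained at n = 18: d_18 = 35·18/(18 + 18)^2 = 35·18/1296 = 35/72. Hence ||D|| = 35/72.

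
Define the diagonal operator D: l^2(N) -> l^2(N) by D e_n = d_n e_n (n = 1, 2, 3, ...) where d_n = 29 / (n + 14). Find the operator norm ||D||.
||D|| = 29/15 (attained at n = 1)

For D diagonal, ||D|| = sup_n |d_n| = sup_n 29/(n + 14). This is positive and strictly decreasing in n, so the supremum is attained at n = 1: d_1 = 29/(1 + 14) = 29/15. Hence ||D|| = 29/15.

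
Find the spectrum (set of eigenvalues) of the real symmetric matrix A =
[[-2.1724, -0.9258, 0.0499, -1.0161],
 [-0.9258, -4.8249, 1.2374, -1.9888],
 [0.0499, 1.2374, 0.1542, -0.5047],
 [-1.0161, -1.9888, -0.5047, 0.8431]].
sigma(A) ≈ {-6, -2, 0, 2}

A is real symmetric, so its spectrum consists of real eigenvalues. Expanding the characteristic polynomial of the displayed matrix gives
  det(λ I - A) = p(λ) = λ^4 + (6)λ^3 + (-4)λ^2 + (-24)λ + (0).
Solving p(λ) = 0 yields eigenvalues ≈ -6, -2, 0, 2. (A is shown rounded to 4 decimals, so these recover the underlying integer eigenvalues to within that precision.)
Verification: the trace of A = -6 equals the sum of eigenvalues -6, and det(A) ≈ -0.0005 matches the eigenvalue product 0.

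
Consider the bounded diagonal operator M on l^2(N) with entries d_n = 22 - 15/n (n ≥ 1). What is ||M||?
||M|| = 22

For a diagonal operator on l^2 with entries d_n, ||M|| = sup_n |d_n|. Here d_1 = 7, d_2 = 29/2, ..., and d_n = 22 - 15/n increases monotonically toward 22. All terms lie in [7, 22), so |d_n| = d_n and the supremum is the limit 22, which is not attained by any individual d_n. Hence ||M|| = 22.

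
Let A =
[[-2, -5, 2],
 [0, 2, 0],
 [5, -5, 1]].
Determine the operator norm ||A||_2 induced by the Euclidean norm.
||A||_2 ≈ 8.0231 (= sqrt(largest eigenvalue of A^T A))

||A||_2 = sigma_max(A) = sqrt(lambda_max(A^T A)). Form the symmetric matrix M = A^T A =
[[29, -15, 1],
 [-15, 54, -15],
 [1, -15, 5]].
Its characteristic polynomial (trace, sum of principal 2x2 minors, determinant of M give the coefficients) is
  p(λ) = det(λ I - M) = λ^3 - 88λ^2 + 1530λ - 576.
No integer candidate from the rational root theorem (±divisors of 576) is a root, so the roots are irrational. The cubic discriminant is Δ = 3618499680 > 0, so there are three distinct real roots. p(0) = -576 and p(1) = 867 have opposite signs, so a root lies in (0, 1); Newton's method refines it to λ ≈ 0.385. p(23) = 229 and p(24) = -720 have opposite signs, so a root lies in (23, 24); Newton's method refines it to λ ≈ 23.2448. p(64) = -960 and p(65) = 1699 have opposite signs, so a root lies in (64, 65); Newton's method refines it to λ ≈ 64.3703. Check (Vieta): the three roots sum to 88, matching tr M = 88.
So the eigenvalues of A^T A are ≈ 0.385, 23.2448, 64.3703 (all ≥ 0, as they must be for A^T A). The largest is λ_max ≈ 64.3703, hence ||A||_2 = sqrt(λ_max) ≈ 8.0231.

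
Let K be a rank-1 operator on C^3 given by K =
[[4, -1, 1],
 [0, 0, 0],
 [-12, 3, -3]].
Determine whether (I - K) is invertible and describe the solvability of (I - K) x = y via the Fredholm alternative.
(I - K) is singular (det(I - K) = 0, i.e. 1 ∈ sigma(K)). (I - K) x = y is solvable iff y ⊥ ker((I - K)^*) = span{(4, -1, 1)}, i.e. iff 4y_1 - y_2 + y_3 = 0. When solvable, the solutions are x = y + c·(1, 0, -3), c arbitrary (ker(I - K) = span{(1, 0, -3)}, dimension 1).

K has rank 1, so it is an outer product K = u v^T: every row of K is a multiple of one row vector. Reading off the entries, u = (1, 0, -3) and v = (4, -1, 1) (row i of K equals u_i·v^T). A rank-one matrix u v^T satisfies K u = u (v·u) and kills the (2)-dimensional subspace v^⊥, so its characteristic polynomial is lambda^2 (lambda - v·u) with v·u = tr K = 1. Hence the eigenvalues of I - K are 1 (multiplicity 2) and 1 - (1) = 0, so det(I - K) = 0. (Direct check: I - K =
[[-3, 1, -1],
 [0, 1, 0],
 [12, -3, 4]]
has determinant 0.) So 1 is an eigenvalue of K and (I - K) is not invertible. The finite-dimensional Fredholm alternative says: either (I - K) is invertible, or ker(I - K) ≠ {0} and then range(I - K) = ker((I - K)^*)^⊥, with dim ker(I - K) = dim ker((I - K)^*). We are in the second case, so we need both kernels. Kernel of I - K: (I - K) u = u - u (v·u) = u - u = 0, so ker(I - K) = span{u} = span{(1, 0, -3)} (it is exactly 1-dimensional because rank(I - K) = 2). Kernel of the adjoint: K is real, so (I - K)^* = I - K^T = I - v u^T, and (I - v u^T) v = v - v (u·v) = 0; hence ker((I - K)^*) = span{v} = span{(4, -1, 1)}. Therefore (I - K) x = y is solvable iff <y, v> = 0, i.e. iff 4y_1 - y_2 + y_3 = 0. When this holds, K y = u (v·y) = 0, so (I - K) y = y and x = y is a particular solution; the full solution set is the line x = y + c·u = y + c·(1, 0, -3), c ∈ C.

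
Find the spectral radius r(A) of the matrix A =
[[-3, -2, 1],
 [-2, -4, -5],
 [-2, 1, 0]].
r(A) ≈ 5.7523

The eigenvalues of A are the roots of its characteristic polynomial. With M = A (coefficients from the trace, the sum of principal 2x2 minors, and det A):
  p(λ) = det(λ I - M) = λ^3 + 7λ^2 + 15λ + 45.
No integer candidate from the rational root theorem (±divisors of 45) is a root, so the roots are irrational. The cubic discriminant is Δ = -33840 < 0, so there is one real root and a complex-conjugate pair. p(-6) = -9 and p(-5) = 20 have opposite signs, so a root lies in (-6, -5); Newton's method refines it to λ ≈ -5.7523. Dividing out (λ - (-5.7523)) leaves approximately λ^2 + 1.2477λ + 7.8229. For λ^2 + 1.2477λ + 7.8229 the discriminant is -29.735. It is negative, so the remaining roots are the complex-conjugate pair λ ≈ -0.6238 ± 2.7265i. Their product equals the constant term, so |λ|^2 ≈ 7.8229 and |λ| ≈ 2.797.
Thus the eigenvalues (to 4 decimals) are -5.7523 (modulus 5.7523); -0.6238 ± 2.7265i (modulus 2.797). The spectral radius is the largest modulus: r(A) ≈ 5.7523. (Cross-check: r(A) ≤ ||A||_2 ≈ 6.8883; equality holds whenever A is normal, though it can also hold for some non-normal A.)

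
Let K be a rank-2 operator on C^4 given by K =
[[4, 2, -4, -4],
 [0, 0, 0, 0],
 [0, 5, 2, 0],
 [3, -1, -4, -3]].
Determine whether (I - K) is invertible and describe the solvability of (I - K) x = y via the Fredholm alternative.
(I - K) is singular (det(I - K) = 0, i.e. 1 ∈ sigma(K)). (I - K) x = y is solvable iff y ⊥ ker((I - K)^*) = span{(1, 3, 0, -1)}, i.e. iff y_1 + 3y_2 - y_4 = 0. When solvable, x is determined up to adding multiples of (4, 0, 0, 3) (ker(I - K) = span{(4, 0, 0, 3)}, dimension 1).

K has rank 2 and factors as K = U V^T = u1 v1^T + u2 v2^T with u1 = (-2, 0, 1, -2), v1 = (-2, -1, 2, 2), u2 = (0, 0, 2, -1), v2 = (1, 3, 0, -1) (multiplying out reproduces the displayed K). The nonzero eigenvalues of U V^T coincide with those of the 2 x 2 matrix G = V^T U = [[v1·u1, v1·u2], [v2·u1, v2·u2]] = [[2, 2], [0, 1]], and by the Sylvester determinant identity det(I_4 - U V^T) = det(I_2 - V^T U) = det([[-1, -2], [0, 0]]) = (-1)(0) - (-2)(0) = 0. (Direct check: I - K =
[[-3, -2, 4, 4],
 [0, 1, 0, 0],
 [0, -5, -1, 0],
 [-3, 1, 4, 4]]
has determinant 0.) So 1 is an eigenvalue of K and (I - K) is not invertible. The finite-dimensional Fredholm alternative says: either (I - K) is invertible, or ker(I - K) ≠ {0} and then range(I - K) = ker((I - K)^*)^⊥, with dim ker(I - K) = dim ker((I - K)^*). We are in the second case, so we compute both kernels via the 2 x 2 reduction. If (I - U V^T) x = 0 then x = U (V^T x) lies in the column space of U; writing x = U b gives U (I_2 - G) b = 0, and since u1, u2 are independent, (I_2 - G) b = 0. With I_2 - G = [[-1, -2], [0, 0]] (singular, as its determinant is 0) a null vector is b = (-2, 1), so ker(I - K) = span{-2·u1 + (1)·u2} = span{(4, 0, 0, 3)}. For the adjoint, (I - K)^* = I - K^T = I - V U^T, and the same argument gives ker((I - K)^*) = {V a : (I_2 - G)^T a = 0}; (I_2 - G)^T = [[-1, 0], [-2, 0]] has null vector a = (0, 1), so ker((I - K)^*) = span{0·v1 + (1)·v2} = span{(1, 3, 0, -1)}. (Both kernels are 1-dimensional, matching rank(I - K) = 3.) Therefore (I - K) x = y is solvable iff <y, (1, 3, 0, -1)> = 0, i.e. iff y_1 + 3y_2 - y_4 = 0; when solvable the solution set is the line x_p + c·(4, 0, 0, 3), c ∈ C.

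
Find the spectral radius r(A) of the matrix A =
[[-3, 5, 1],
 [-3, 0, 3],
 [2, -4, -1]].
r(A) ≈ 5.1738

The eigenvalues of A are the roots of its characteristic polynomial. With M = A (coefficients from the trace, the sum of principal 2x2 minors, and det A):
  p(λ) = det(λ I - M) = λ^3 + 4λ^2 + 28λ + 9.
No integer candidate from the rational root theorem (±divisors of 9) is a root, so the roots are irrational. The cubic discriminant is Δ = -61611 < 0, so there is one real root and a complex-conjugate pair. p(-1) = -16 and p(0) = 9 have opposite signs, so a root lies in (-1, 0); Newton's method refines it to λ ≈ -0.3362. Dividing out (λ - (-0.3362)) leaves approximately λ^2 + 3.6638λ + 26.7682. For λ^2 + 3.6638λ + 26.7682 the discriminant is -93.6494. It is negative, so the remaining roots are the complex-conjugate pair λ ≈ -1.8319 ± 4.8386i. Their product equals the constant term, so |λ|^2 ≈ 26.7682 and |λ| ≈ 5.1738.
Thus the eigenvalues (to 4 decimals) are -0.3362 (modulus 0.3362); -1.8319 ± 4.8386i (modulus 5.1738). The spectral radius is the largest modulus: r(A) ≈ 5.1738. (Cross-check: r(A) ≤ ||A||_2 ≈ 7.8173; equality holds whenever A is normal, though it can also hold for some non-normal A.)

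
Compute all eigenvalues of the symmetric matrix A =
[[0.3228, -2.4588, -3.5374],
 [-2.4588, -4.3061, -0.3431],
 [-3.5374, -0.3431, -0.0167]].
sigma(A) ≈ {-6, -2, 4}

A is real symmetric, so its spectrum consists of real eigenvalues. Expanding the characteristic polynomial of the displayed matrix gives
  det(λ I - A) = p(λ) = λ^3 + (4)λ^2 + (-20)λ + (-48).
Solving p(λ) = 0 yields eigenvalues ≈ -6, -2, 4. (A is shown rounded to 4 decimals, so these recover the underlying integer eigenvalues to within that precision.)
Verification: the trace of A = -4 equals the sum of eigenvalues -4, and det(A) ≈ 48.0009 matches the eigenvalue product 48.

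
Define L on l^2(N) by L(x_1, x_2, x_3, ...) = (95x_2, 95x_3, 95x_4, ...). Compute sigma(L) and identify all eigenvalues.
sigma(L) = closed disk {z in C : |z| ≤ 95}; sigma_p(L) = open disk {z in C : |z| < 95}

Note L = 95·V where V is the unit left shift (V x)_k = x_{k+1}; so sigma(L) = 95·sigma(V) and ||L|| = 95||V||. ||L x||^2 = 9025sum_{k≥2} |x_k|^2 ≤ 9025||x||^2, with equality on {x : x_1 = 0}, so ||L|| = 95. For any lambda with |lambda| < 95, set r = lambda/95 (|r| < 1); the vector x = (1, r, r^2, ...) is in l^2 and satisfies L x = 95(r, r^2, ...) = lambda x, so lambda is an eigenvalue. On the boundary |lambda| = 95 the geometric series diverges, so no l^2 eigenvector exists, but these lambda lie in the approximate point spectrum. Hence sigma(L) is the closed disk of radius 95 and sigma_p(L) is the open disk.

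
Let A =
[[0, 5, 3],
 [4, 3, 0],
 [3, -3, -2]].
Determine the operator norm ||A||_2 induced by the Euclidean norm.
||A||_2 ≈ 7.3353 (= sqrt(largest eigenvalue of A^T A))

||A||_2 = sigma_max(A) = sqrt(lambda_max(A^T A)). Form the symmetric matrix M = A^T A =
[[25, 3, -6],
 [3, 43, 21],
 [-6, 21, 13]].
Its characteristic polynomial (trace, sum of principal 2x2 minors, determinant of M give the coefficients) is
  p(λ) = det(λ I - M) = λ^3 - 81λ^2 + 1473λ - 529.
No integer candidate from the rational root theorem (±divisors of 529) is a root, so the roots are irrational. The cubic discriminant is Δ = 1455562224 > 0, so there are three distinct real roots. p(0) = -529 and p(1) = 864 have opposite signs, so a root lies in (0, 1); Newton's method refines it to λ ≈ 0.3665. p(26) = 589 and p(27) = -124 have opposite signs, so a root lies in (26, 27); Newton's method refines it to λ ≈ 26.8263. p(53) = -1112 and p(54) = 281 have opposite signs, so a root lies in (53, 54); Newton's method refines it to λ ≈ 53.8072. Check (Vieta): the three roots sum to 81, matching tr M = 81.
So the eigenvalues of A^T A are ≈ 0.3665, 26.8263, 53.8072 (all ≥ 0, as they must be for A^T A). The largest is λ_max ≈ 53.8072, hence ||A||_2 = sqrt(λ_max) ≈ 7.3353.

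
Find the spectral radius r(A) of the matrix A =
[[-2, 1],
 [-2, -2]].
r(A) = sqrt(6) ≈ 2.4495

The eigenvalues of A are the roots of its characteristic polynomial. With M = A (coefficients from the trace and determinant):
  p(λ) = det(λ I - M) = λ^2 + 4λ + 6.
For λ^2 + 4λ + 6 the discriminant is -8. It is negative, so the roots are the complex-conjugate pair λ = -2 ± (sqrt(8)/2) i ≈ -2 ± 1.4142i. For a conjugate pair the product of the roots equals the constant term, so |λ|^2 = 6 and |λ| = sqrt(6) ≈ 2.4495.
Thus the eigenvalues (to 4 decimals) are -2 ± 1.4142i (modulus 2.4495). The spectral radius is the largest modulus: r(A) = sqrt(6) ≈ 2.4495. (Cross-check: r(A) ≤ ||A||_2 ≈ 3; equality holds whenever A is normal, though it can also hold for some non-normal A.)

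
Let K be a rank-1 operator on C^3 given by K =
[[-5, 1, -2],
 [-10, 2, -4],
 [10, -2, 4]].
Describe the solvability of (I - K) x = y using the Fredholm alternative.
(I - K) is singular (det(I - K) = 0, i.e. 1 ∈ sigma(K)). (I - K) x = y is solvable iff y ⊥ ker((I - K)^*) = span{(-5, 1, -2)}, i.e. iff -5y_1 + y_2 - 2y_3 = 0. When solvable, the solutions are x = y + c·(1, 2, -2), c arbitrary (ker(I - K) = span{(1, 2, -2)}, dimension 1).

K has rank 1, so it is an outer product K = u v^T: every row of K is a multiple of one row vector. Reading off the entries, u = (1, 2, -2) and v = (-5, 1, -2) (row i of K equals u_i·v^T). A rank-one matrix u v^T satisfies K u = u (v·u) and kills the (2)-dimensional subspace v^⊥, so its characteristic polynomial is lambda^2 (lambda - v·u) with v·u = tr K = 1. Hence the eigenvalues of I - K are 1 (multiplicity 2) and 1 - (1) = 0, so det(I - K) = 0. (Direct check: I - K =
[[6, -1, 2],
 [10, -1, 4],
 [-10, 2, -3]]
has determinant 0.) So 1 is an eigenvalue of K and (I - K) is not invertible. The finite-dimensional Fredholm alternative says: either (I - K) is invertible, or ker(I - K) ≠ {0} and then range(I - K) = ker((I - K)^*)^⊥, with dim ker(I - K) = dim ker((I - K)^*). We are in the second case, so we need both kernels. Kernel of I - K: (I - K) u = u - u (v·u) = u - u = 0, so ker(I - K) = span{u} = span{(1, 2, -2)} (it is exactly 1-dimensional because rank(I - K) = 2). Kernel of the adjoint: K is real, so (I - K)^* = I - K^T = I - v u^T, and (I - v u^T) v = v - v (u·v) = 0; hence ker((I - K)^*) = span{v} = span{(-5, 1, -2)}. Therefore (I - K) x = y is solvable iff <y, v> = 0, i.e. iff -5y_1 + y_2 - 2y_3 = 0. When this holds, K y = u (v·y) = 0, so (I - K) y = y and x = y is a particular solution; the full solution set is the line x = y + c·u = y + c·(1, 2, -2), c ∈ C.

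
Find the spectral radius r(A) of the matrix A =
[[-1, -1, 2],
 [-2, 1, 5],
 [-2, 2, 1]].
r(A) ≈ 4.0319

The eigenvalues of A are the roots of its characteristic polynomial. With M = A (coefficients from the trace, the sum of principal 2x2 minors, and det A):
  p(λ) = det(λ I - M) = λ^3 - λ^2 - 9λ - 13.
No integer candidate from the rational root theorem (±divisors of 13) is a root, so the roots are irrational. The cubic discriminant is Δ = -3724 < 0, so there is one real root and a complex-conjugate pair. p(4) = -1 and p(5) = 42 have opposite signs, so a root lies in (4, 5); Newton's method refines it to λ ≈ 4.0319. Dividing out (λ - (4.0319)) leaves approximately λ^2 + 3.0319λ + 3.2243. For λ^2 + 3.0319λ + 3.2243 the discriminant is -3.7048. It is negative, so the remaining roots are the complex-conjugate pair λ ≈ -1.5159 ± 0.9624i. Their product equals the constant term, so |λ|^2 ≈ 3.2243 and |λ| ≈ 1.7956.
Thus the eigenvalues (to 4 decimals) are 4.0319 (modulus 4.0319); -1.5159 ± 0.9624i (modulus 1.7956). The spectral radius is the largest modulus: r(A) ≈ 4.0319. (Cross-check: r(A) ≤ ||A||_2 ≈ 6.1964; equality holds whenever A is normal, though it can also hold for some non-normal A.)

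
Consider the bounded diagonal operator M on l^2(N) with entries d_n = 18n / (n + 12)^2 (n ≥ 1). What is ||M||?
||M|| = 3/8 (attained at n = 12)

For M diagonal, ||M|| = sup_n |d_n|. Treat f(x) = 18x / (x + 12)^2 for real x > 0. By the quotient rule, f'(x) = 18(12 - x)/(x + 12)^3, which is positive for x < 12 and negative for x > 12. So f has a unique maximum at x = 12, and since 12 is a positive integer, the supremum over n ≥ 1 is attained at n = 12: d_12 = 18·12/(12 + 12)^2 = 18·12/576 = 3/8. Hence ||M|| = 3/8.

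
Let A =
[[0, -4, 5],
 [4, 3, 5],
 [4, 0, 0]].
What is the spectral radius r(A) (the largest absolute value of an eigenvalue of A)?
r(A) ≈ 5.5336

The eigenvalues of A are the roots of its characteristic polynomial. With M = A (coefficients from the trace, the sum of principal 2x2 minors, and det A):
  p(λ) = det(λ I - M) = λ^3 - 3λ^2 - 4λ + 140.
No integer candidate from the rational root theorem (±divisors of 140) is a root, so the roots are irrational. The cubic discriminant is Δ = -483440 < 0, so there is one real root and a complex-conjugate pair. p(-5) = -40 and p(-4) = 44 have opposite signs, so a root lies in (-5, -4); Newton's method refines it to λ ≈ -4.5721. Dividing out (λ - (-4.5721)) leaves approximately λ^2 - 7.5721λ + 30.6205. For λ^2 - 7.5721λ + 30.6205 the discriminant is -65.1451. It is negative, so the remaining roots are the complex-conjugate pair λ ≈ 3.7861 ± 4.0356i. Their product equals the constant term, so |λ|^2 ≈ 30.6205 and |λ| ≈ 5.5336.
Thus the eigenvalues (to 4 decimals) are -4.5721 (modulus 4.5721); 3.7861 ± 4.0356i (modulus 5.5336). The spectral radius is the largest modulus: r(A) ≈ 5.5336. (Cross-check: r(A) ≤ ||A||_2 ≈ 7.9428; equality holds whenever A is normal, though it can also hold for some non-normal A.)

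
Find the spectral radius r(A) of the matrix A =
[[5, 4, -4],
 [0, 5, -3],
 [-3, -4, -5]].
r(A) ≈ 7.8505

The eigenvalues of A are the roots of its characteristic polynomial. With M = A (coefficients from the trace, the sum of principal 2x2 minors, and det A):
  p(λ) = det(λ I - M) = λ^3 - 5λ^2 - 49λ + 209.
No integer candidate from the rational root theorem (±divisors of 209) is a root, so the roots are irrational. The cubic discriminant is Δ = 377424 > 0, so there are three distinct real roots. p(-7) = -36 and p(-6) = 107 have opposite signs, so a root lies in (-7, -6); Newton's method refines it to λ ≈ -6.7782. p(3) = 44 and p(4) = -3 have opposite signs, so a root lies in (3, 4); Newton's method refines it to λ ≈ 3.9277. p(7) = -36 and p(8) = 9 have opposite signs, so a root lies in (7, 8); Newton's method refines it to λ ≈ 7.8505. Check (Vieta): the three roots sum to 5, matching tr M = 5.
Thus the eigenvalues (to 4 decimals) are -6.7782 (modulus 6.7782); 3.9277 (modulus 3.9277); 7.8505 (modulus 7.8505). The spectral radius is the largest modulus: r(A) ≈ 7.8505. (Cross-check: r(A) ≤ ||A||_2 ≈ 9.1486; equality holds whenever A is normal, though it can also hold for some non-normal A.)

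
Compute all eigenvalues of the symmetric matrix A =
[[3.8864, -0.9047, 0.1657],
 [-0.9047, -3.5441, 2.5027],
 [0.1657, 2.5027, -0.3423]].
sigma(A) ≈ {-5, 1, 4}

A is real symmetric, so its spectrum consists of real eigenvalues. Expanding the characteristic polynomial of the displayed matrix gives
  det(λ I - A) = p(λ) = λ^3 + (0)λ^2 + (-21)λ + (20).
Solving p(λ) = 0 yields eigenvalues ≈ -5, 1, 4. (A is shown rounded to 4 decimals, so these recover the underlying integer eigenvalues to within that precision.)
Verification: the trace of A = 0 equals the sum of eigenvalues 0, and det(A) ≈ -20.0006 matches the eigenvalue product -20.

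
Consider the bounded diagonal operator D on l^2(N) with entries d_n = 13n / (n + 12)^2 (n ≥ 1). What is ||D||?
||D|| = 13/48 (attained at n = 12)

For D diagonal, ||D|| = sup_n |d_n|. Treat f(x) = 13x / (x + 12)^2 for real x > 0. By the quotient rule, f'(x) = 13(12 - x)/(x + 12)^3, which is positive for x < 12 and negative for x > 12. So f has a unique maximum at x = 12, and since 12 is a positive integer, the supremum over n ≥ 1 is attained at n = 12: d_12 = 13·12/(12 + 12)^2 = 13·12/576 = 13/48. Hence ||D|| = 13/48.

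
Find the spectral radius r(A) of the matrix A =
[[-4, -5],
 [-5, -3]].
r(A) = (7 + sqrt(101))/2 ≈ 8.5249

The eigenvalues of A are the roots of its characteristic polynomial. With M = A (coefficients from the trace and determinant):
  p(λ) = det(λ I - M) = λ^2 + 7λ - 13.
For λ^2 + 7λ - 13 the discriminant is 101. It is nonnegative but not a perfect square, so the roots are real and irrational: λ = (-7 ± sqrt(101))/2 ≈ 1.5249, -8.5249.
Thus the eigenvalues (to 4 decimals) are 1.5249 (modulus 1.5249); -8.5249 (modulus 8.5249). The spectral radius is the largest modulus: r(A) = (7 + sqrt(101))/2 ≈ 8.5249. (Cross-check: r(A) ≤ ||A||_2 ≈ 8.5249; equality holds whenever A is normal, though it can also hold for some non-normal A.)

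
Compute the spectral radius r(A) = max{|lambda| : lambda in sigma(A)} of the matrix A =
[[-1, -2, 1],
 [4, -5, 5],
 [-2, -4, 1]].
r(A) ≈ 5.1779

The eigenvalues of A are the roots of its characteristic polynomial. With M = A (coefficients from the trace, the sum of principal 2x2 minors, and det A):
  p(λ) = det(λ I - M) = λ^3 + 5λ^2 + 29λ + 13.
No integer candidate from the rational root theorem (±divisors of 13) is a root, so the roots are irrational. The cubic discriminant is Δ = -53664 < 0, so there is one real root and a complex-conjugate pair. p(-1) = -12 and p(0) = 13 have opposite signs, so a root lies in (-1, 0); Newton's method refines it to λ ≈ -0.4849. Dividing out (λ - (-0.4849)) leaves approximately λ^2 + 4.5151λ + 26.8107. For λ^2 + 4.5151λ + 26.8107 the discriminant is -86.8565. It is negative, so the remaining roots are the complex-conjugate pair λ ≈ -2.2576 ± 4.6598i. Their product equals the constant term, so |λ|^2 ≈ 26.8107 and |λ| ≈ 5.1779.
Thus the eigenvalues (to 4 decimals) are -0.4849 (modulus 0.4849); -2.2576 ± 4.6598i (modulus 5.1779). The spectral radius is the largest modulus: r(A) ≈ 5.1779. (Cross-check: r(A) ≤ ||A||_2 ≈ 8.635; equality holds whenever A is normal, though it can also hold for some non-normal A.)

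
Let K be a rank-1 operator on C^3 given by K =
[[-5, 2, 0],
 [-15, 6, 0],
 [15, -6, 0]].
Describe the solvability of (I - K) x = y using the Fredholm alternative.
(I - K) is singular (det(I - K) = 0, i.e. 1 ∈ sigma(K)). (I - K) x = y is solvable iff y ⊥ ker((I - K)^*) = span{(-5, 2, 0)}, i.e. iff -5y_1 + 2y_2 = 0. When solvable, the solutions are x = y + c·(1, 3, -3), c arbitrary (ker(I - K) = span{(1, 3, -3)}, dimension 1).

K has rank 1, so it is an outer product K = u v^T: every row of K is a multiple of one row vector. Reading off the entries, u = (1, 3, -3) and v = (-5, 2, 0) (row i of K equals u_i·v^T). A rank-one matrix u v^T satisfies K u = u (v·u) and kills the (2)-dimensional subspace v^⊥, so its characteristic polynomial is lambda^2 (lambda - v·u) with v·u = tr K = 1. Hence the eigenvalues of I - K are 1 (multiplicity 2) and 1 - (1) = 0, so det(I - K) = 0. (Direct check: I - K =
[[6, -2, 0],
 [15, -5, 0],
 [-15, 6, 1]]
has determinant 0.) So 1 is an eigenvalue of K and (I - K) is not invertible. The finite-dimensional Fredholm alternative says: either (I - K) is invertible, or ker(I - K) ≠ {0} and then range(I - K) = ker((I - K)^*)^⊥, with dim ker(I - K) = dim ker((I - K)^*). We are in the second case, so we need both kernels. Kernel of I - K: (I - K) u = u - u (v·u) = u - u = 0, so ker(I - K) = span{u} = span{(1, 3, -3)} (it is exactly 1-dimensional because rank(I - K) = 2). Kernel of the adjoint: K is real, so (I - K)^* = I - K^T = I - v u^T, and (I - v u^T) v = v - v (u·v) = 0; hence ker((I - K)^*) = span{v} = span{(-5, 2, 0)}. Therefore (I - K) x = y is solvable iff <y, v> = 0, i.e. iff -5y_1 + 2y_2 = 0. When this holds, K y = u (v·y) = 0, so (I - K) y = y and x = y is a particular solution; the full solution set is the line x = y + c·u = y + c·(1, 3, -3), c ∈ C.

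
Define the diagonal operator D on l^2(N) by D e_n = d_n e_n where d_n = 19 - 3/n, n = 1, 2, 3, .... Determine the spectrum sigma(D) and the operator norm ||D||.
sigma(D) = {19 - 3/n : n ≥ 1} ∪ {19}; ||D|| = 19

A bounded diagonal operator on l^2 with diagonal entries d_n has spectrum equal to the closure of {d_n : n ≥ 1}: every d_n is an eigenvalue (with eigenvector e_n), so {d_n} ⊂ sigma(D); the spectrum is closed, so its closure is too; and for lambda not in the closure, (D - lambda I) has bounded inverse (the diagonal entries 1/(d_n - lambda) are bounded). For our sequence d_n = 19 - 3/n, n = 1, 2, 3, ...:
  - {d_n} = {19 - 3/n : n ≥ 1}; the only limit point is 19
  - closure = {19 - 3/n : n ≥ 1} ∪ {19}
For the norm: a diagonal operator has ||D|| = sup_n |d_n|. Here d_n = 19 - 3/n increases monotonically from d_1 = 16 toward 19, with all terms in [16, 19); so sup_n |d_n| = 19 (the supremum is the limit, not attained). So ||D|| = 19.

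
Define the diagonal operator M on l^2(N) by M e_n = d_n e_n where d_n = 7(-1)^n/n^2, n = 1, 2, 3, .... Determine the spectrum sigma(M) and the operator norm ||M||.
sigma(M) = {7(-1)^n/n^2 : n ≥ 1} ∪ {0}; ||M|| = 7

A bounded diagonal operator on l^2 with diagonal entries d_n has spectrum equal to the closure of {d_n : n ≥ 1}: every d_n is an eigenvalue (with eigenvector e_n), so {d_n} ⊂ sigma(M); the spectrum is closed, so its closure is too; and for lambda not in the closure, (M - lambda I) has bounded inverse (the diagonal entries 1/(d_n - lambda) are bounded). For our sequence d_n = 7(-1)^n/n^2, n = 1, 2, 3, ...:
  - {d_n} = {7(-1)^n/n^2 : n ≥ 1}; the only limit point is 0
  - closure = {7(-1)^n/n^2 : n ≥ 1} ∪ {0}
For the norm: a diagonal operator has ||M|| = sup_n |d_n|. Here |d_n| = 7/n^2 is decreasing, so sup_n |d_n| = |d_1| = 7. So ||M|| = 7.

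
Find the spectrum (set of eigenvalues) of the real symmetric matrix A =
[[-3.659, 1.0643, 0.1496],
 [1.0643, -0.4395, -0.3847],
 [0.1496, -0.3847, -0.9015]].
sigma(A) ≈ {-4, -1, 0}

A is real symmetric, so its spectrum consists of real eigenvalues. Expanding the characteristic polynomial of the displayed matrix gives
  det(λ I - A) = p(λ) = λ^3 + (5)λ^2 + (4)λ + (0).
Solving p(λ) = 0 yields eigenvalues ≈ -4, -1, 0. (A is shown rounded to 4 decimals, so these recover the underlying integer eigenvalues to within that precision.)
Verification: the trace of A = -5 equals the sum of eigenvalues -5, and det(A) ≈ 0.0003 matches the eigenvalue product 0.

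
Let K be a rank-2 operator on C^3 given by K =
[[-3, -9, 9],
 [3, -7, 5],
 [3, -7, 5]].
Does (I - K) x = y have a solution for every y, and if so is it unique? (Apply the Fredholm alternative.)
(I - K) is invertible (det(I - K) = 12 ≠ 0), so for every y in C^3 the equation (I - K) x = y has a unique solution.

K has rank 2 and factors as K = U V^T = u1 v1^T + u2 v2^T with u1 = (0, 2, 2), v1 = (3, 1, -2), u2 = (-3, -3, -3), v2 = (1, 3, -3) (multiplying out reproduces the displayed K). The nonzero eigenvalues of U V^T coincide with those of the 2 x 2 matrix G = V^T U = [[v1·u1, v1·u2], [v2·u1, v2·u2]] = [[-2, -6], [0, -3]], and by the Sylvester determinant identity det(I_3 - U V^T) = det(I_2 - V^T U) = det([[3, 6], [0, 4]]) = (3)(4) - (6)(0) = 12. (Direct check: I - K =
[[4, 9, -9],
 [-3, 8, -5],
 [-3, 7, -4]]
has determinant 12.) The finite-dimensional Fredholm alternative says: either (I - K) is invertible, or ker(I - K) ≠ {0} and then range(I - K) = ker((I - K)^*)^⊥, with dim ker(I - K) = dim ker((I - K)^*). Since det(I - K) ≠ 0, 1 is not an eigenvalue of K and ker(I - K) = {0}, so we are in the first case: for every y there is a unique x = (I - K)^(-1) y. (Explicitly, by the Woodbury identity, (I - U V^T)^(-1) = I + U (I_2 - G)^(-1) V^T.)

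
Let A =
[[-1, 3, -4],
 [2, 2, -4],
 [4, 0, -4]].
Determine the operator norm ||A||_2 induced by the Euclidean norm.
||A||_2 ≈ 8.0686 (= sqrt(largest eigenvalue of A^T A))

||A||_2 = sigma_max(A) = sqrt(lambda_max(A^T A)). Form the symmetric matrix M = A^T A =
[[21, 1, -20],
 [1, 13, -20],
 [-20, -20, 48]].
Its characteristic polynomial (trace, sum of principal 2x2 minors, determinant of M give the coefficients) is
  p(λ) = det(λ I - M) = λ^3 - 82λ^2 + 1104λ - 256.
No integer candidate from the rational root theorem (±divisors of 256) is a root, so the roots are irrational. The cubic discriminant is Δ = 2663810048 > 0, so there are three distinct real roots. p(0) = -256 and p(1) = 767 have opposite signs, so a root lies in (0, 1); Newton's method refines it to λ ≈ 0.236. p(16) = 512 and p(17) = -273 have opposite signs, so a root lies in (16, 17); Newton's method refines it to λ ≈ 16.6615. p(65) = -321 and p(66) = 2912 have opposite signs, so a root lies in (65, 66); Newton's method refines it to λ ≈ 65.1025. Check (Vieta): the three roots sum to 82, matching tr M = 82.
So the eigenvalues of A^T A are ≈ 0.236, 16.6615, 65.1025 (all ≥ 0, as they must be for A^T A). The largest is λ_max ≈ 65.1025, hence ||A||_2 = sqrt(λ_max) ≈ 8.0686.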